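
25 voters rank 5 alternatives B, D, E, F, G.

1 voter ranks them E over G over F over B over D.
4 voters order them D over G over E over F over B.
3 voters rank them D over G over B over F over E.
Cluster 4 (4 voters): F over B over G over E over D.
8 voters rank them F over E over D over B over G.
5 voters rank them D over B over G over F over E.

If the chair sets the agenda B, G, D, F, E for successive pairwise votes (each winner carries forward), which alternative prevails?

F

Round 1: B vs G — 17–8, B advances.
Round 2: B vs D — 5–20, D advances.
Round 3: D vs F — 12–13, F advances.
Round 4: F vs E — 20–5, F advances.
The agenda winner is F.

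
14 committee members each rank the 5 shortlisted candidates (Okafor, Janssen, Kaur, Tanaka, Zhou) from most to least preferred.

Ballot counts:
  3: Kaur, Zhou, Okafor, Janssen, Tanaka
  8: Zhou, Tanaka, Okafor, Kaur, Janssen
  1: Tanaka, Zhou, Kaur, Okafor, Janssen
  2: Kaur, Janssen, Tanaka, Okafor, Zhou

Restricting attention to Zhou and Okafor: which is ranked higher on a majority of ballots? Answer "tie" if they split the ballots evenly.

Ballots ranking Zhou above Okafor: 3 + 8 + 1 = 12.
Ballots ranking Okafor above Zhou: 14 − 12 = 2.
Zhou wins the head-to-head 12–2.

Zhou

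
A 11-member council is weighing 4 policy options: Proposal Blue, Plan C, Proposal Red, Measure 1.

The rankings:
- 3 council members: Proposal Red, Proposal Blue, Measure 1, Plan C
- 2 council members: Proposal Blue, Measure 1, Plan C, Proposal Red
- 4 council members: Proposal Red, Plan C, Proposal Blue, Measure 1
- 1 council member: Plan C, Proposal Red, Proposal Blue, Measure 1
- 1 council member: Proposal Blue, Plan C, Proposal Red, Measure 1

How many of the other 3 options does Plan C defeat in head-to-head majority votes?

Plan C against each rival (11 council members):
Plan C vs Proposal Blue: 4+1 = 5 for Plan C, 6 for Proposal Blue — Proposal Blue by 6–5.
Plan C–Proposal Red: Proposal Red 7–4.
Plan C vs Measure 1: 4+1+1 = 6 for Plan C, 5 for Measure 1 — Plan C by 6–5.
Plan C beats Measure 1; loses to Proposal Blue, Proposal Red — 1 pairwise win.

1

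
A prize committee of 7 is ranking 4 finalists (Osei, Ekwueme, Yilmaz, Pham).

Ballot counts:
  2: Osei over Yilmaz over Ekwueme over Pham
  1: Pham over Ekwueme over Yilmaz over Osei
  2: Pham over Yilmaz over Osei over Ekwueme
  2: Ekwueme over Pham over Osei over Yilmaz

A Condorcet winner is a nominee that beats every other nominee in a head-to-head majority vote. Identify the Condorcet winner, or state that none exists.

Head-to-head results (7 jurors):
Osei vs Ekwueme: 4 to 3, Osei.
Osei vs Yilmaz: 4 to 3, Osei.
Osei vs Pham: Osei preferred on 2 ballots; Pham wins 5–2.
Ekwueme vs Yilmaz: Yilmaz wins 4–3.
Ekwueme vs Pham: 4 to 3, Ekwueme.
Yilmaz vs Pham: 2 to 5, Pham.
Every nominee loses at least once (Osei loses to Pham; Ekwueme loses to Osei; Yilmaz loses to Osei; Pham loses to Ekwueme). The majority relation contains the cycle Osei → Ekwueme → Pham → Osei, so there is no Condorcet winner.

none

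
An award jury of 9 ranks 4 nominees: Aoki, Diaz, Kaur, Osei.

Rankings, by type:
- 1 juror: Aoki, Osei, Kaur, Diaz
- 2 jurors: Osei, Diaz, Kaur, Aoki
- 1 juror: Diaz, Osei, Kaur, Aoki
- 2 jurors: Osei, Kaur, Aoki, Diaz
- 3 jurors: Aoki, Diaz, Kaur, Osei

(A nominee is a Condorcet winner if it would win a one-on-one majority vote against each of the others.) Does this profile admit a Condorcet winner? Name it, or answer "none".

Osei

Head-to-head results (9 jurors):
Aoki vs Diaz: Aoki, 6–3.
Aoki vs Kaur: Kaur, 5–4.
Aoki vs Osei: Osei, 5–4.
Diaz vs Kaur: Diaz, 6–3.
Diaz–Osei: Osei 5–4.
Kaur–Osei: Osei 6–3.
Only Osei has no losses; Osei is the Condorcet winner.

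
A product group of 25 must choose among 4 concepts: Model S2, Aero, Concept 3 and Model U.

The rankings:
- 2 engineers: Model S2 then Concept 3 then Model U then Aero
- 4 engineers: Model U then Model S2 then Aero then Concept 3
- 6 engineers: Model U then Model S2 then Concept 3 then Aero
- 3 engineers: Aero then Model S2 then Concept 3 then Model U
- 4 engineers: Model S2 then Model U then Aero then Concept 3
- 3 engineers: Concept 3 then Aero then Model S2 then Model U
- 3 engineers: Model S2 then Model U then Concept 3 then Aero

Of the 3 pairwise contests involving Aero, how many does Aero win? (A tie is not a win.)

0

Aero against each rival (25 engineers):
Aero vs Model S2: 6 to 19, Model S2.
Aero vs Concept 3: Concept 3, 14–11.
Aero vs Model U: Aero preferred on 3+3 = 6 ballots; Model U wins 19–6.
Aero beats no one; loses to Model S2, Concept 3, Model U — 0 pairwise wins.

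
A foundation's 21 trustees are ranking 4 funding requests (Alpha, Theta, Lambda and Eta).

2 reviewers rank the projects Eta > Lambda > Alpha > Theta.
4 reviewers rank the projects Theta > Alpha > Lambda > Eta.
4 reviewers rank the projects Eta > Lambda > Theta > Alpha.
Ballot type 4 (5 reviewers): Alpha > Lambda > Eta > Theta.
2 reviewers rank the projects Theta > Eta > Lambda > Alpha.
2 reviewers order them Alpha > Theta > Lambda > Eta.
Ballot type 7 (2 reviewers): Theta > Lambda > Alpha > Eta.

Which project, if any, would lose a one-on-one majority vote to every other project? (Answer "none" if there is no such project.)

none

Head-to-head results (21 reviewers):
Alpha vs Theta: Alpha is ranked higher on 2+5+2 = 9 ballots, Theta on 12. Theta wins 12–9.
Alpha vs Lambda: Alpha is ranked higher on 4+5+2 = 11 ballots, Lambda on 10. Alpha wins 11–10.
Alpha vs Eta: 13 to 8, Alpha.
Theta–Lambda: Lambda 11–10.
Theta vs Eta: Theta is ranked higher on 4+2+2+2 = 10 ballots, Eta on 11. Eta wins 11–10.
Lambda vs Eta: 13 to 8, Lambda.
Each project has at least one pairwise win (Alpha beats Lambda; Theta beats Alpha; Lambda beats Theta; Eta beats Theta) — no Condorcet loser.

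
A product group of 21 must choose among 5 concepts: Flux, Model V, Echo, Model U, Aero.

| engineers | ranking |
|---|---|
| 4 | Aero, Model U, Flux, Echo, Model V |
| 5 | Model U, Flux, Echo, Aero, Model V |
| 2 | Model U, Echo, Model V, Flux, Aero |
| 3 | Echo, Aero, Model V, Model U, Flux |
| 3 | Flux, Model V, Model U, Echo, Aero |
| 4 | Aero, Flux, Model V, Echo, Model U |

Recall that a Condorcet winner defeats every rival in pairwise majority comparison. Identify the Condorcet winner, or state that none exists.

none

Head-to-head results (21 engineers):
Flux vs Model V: Flux is ranked higher on 4+5+3+4 = 16 ballots, Model V on 5. Flux wins 16–5.
Flux vs Echo: Flux is ranked higher on 4+5+3+4 = 16 ballots, Echo on 5. Flux wins 16–5.
Flux vs Model U: Flux is ranked higher on 3+4 = 7 ballots, Model U on 14. Model U wins 14–7.
Flux vs Aero: 5+2+3 = 10 for Flux, 11 for Aero — Aero by 11–10.
Model V vs Echo: Model V is ranked higher on 3+4 = 7 ballots, Echo on 14. Echo wins 14–7.
Model V vs Model U: 3+3+4 = 10 for Model V, 11 for Model U — Model U by 11–10.
Model V vs Aero: 2+3 = 5 for Model V, 16 for Aero — Aero by 16–5.
Echo vs Model U: Echo preferred on 3+4 = 7 ballots; Model U wins 14–7.
Echo vs Aero: 13 to 8, Echo.
Model U vs Aero: Model U preferred on 5+2+3 = 10 ballots; Aero wins 11–10.
Every design loses at least once (Flux loses to Model U; Model V loses to Flux; Echo loses to Flux; Model U loses to Aero; Aero loses to Echo). The majority relation contains the cycle Flux → Echo → Aero → Flux, so there is no Condorcet winner.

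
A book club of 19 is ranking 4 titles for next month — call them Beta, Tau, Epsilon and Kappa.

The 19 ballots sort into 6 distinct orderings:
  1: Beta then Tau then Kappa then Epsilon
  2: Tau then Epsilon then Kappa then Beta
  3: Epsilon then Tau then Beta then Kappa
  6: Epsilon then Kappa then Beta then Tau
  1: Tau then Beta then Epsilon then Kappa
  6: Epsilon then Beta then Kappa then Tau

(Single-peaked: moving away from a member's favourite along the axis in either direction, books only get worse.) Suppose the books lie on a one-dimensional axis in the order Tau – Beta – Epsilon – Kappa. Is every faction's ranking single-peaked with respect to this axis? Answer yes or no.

Axis positions: Tau=1, Beta=2, Epsilon=3, Kappa=4.
Faction 1: ranking walks positions 2-1-4-3; Kappa is ranked above Epsilon even though Epsilon lies between Kappa and the peak Beta on the axis — preferences dip and rise again. Not single-peaked.
Faction 2: ranking walks positions 1-3-4-2; Epsilon is ranked above Beta even though Beta lies between Epsilon and the peak Tau on the axis — preferences dip and rise again. Not single-peaked.
Faction 3: ranking walks positions 3-1-2-4; Tau is ranked above Beta even though Beta lies between Tau and the peak Epsilon on the axis — preferences dip and rise again. Not single-peaked.
Faction 4 (peak Epsilon at position 3): ranking walks positions 3-4-2-1, expanding outward from the peak — single-peaked.
Faction 5 (peak Tau at position 1): ranking walks positions 1-2-3-4, expanding outward from the peak — single-peaked.
Faction 6 (peak Epsilon at position 3): ranking walks positions 3-2-4-1, expanding outward from the peak — single-peaked.
Faction 1 violates single-peakedness, so the profile is not single-peaked on this axis.

no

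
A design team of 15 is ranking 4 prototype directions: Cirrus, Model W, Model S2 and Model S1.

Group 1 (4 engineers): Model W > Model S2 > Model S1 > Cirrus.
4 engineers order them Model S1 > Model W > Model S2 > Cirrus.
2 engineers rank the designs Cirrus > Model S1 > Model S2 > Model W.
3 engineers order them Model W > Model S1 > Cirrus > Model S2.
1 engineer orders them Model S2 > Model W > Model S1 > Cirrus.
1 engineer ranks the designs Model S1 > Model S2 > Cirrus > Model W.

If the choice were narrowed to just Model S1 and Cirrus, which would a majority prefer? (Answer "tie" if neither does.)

Model S1

Ballots ranking Model S1 above Cirrus: 4 + 4 + 3 + 1 + 1 = 13.
Ballots ranking Cirrus above Model S1: 15 − 13 = 2.
Model S1 wins the head-to-head 13–2.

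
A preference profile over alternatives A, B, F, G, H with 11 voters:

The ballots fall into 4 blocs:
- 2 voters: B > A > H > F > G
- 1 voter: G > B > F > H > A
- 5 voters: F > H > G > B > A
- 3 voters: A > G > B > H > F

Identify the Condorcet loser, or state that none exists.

Head-to-head results (11 voters):
A vs B: A preferred on 3 ballots; B wins 8–3.
A vs F: A preferred on 2+3 = 5 ballots; F wins 6–5.
A vs G: 2+3 = 5 for A, 6 for G — G by 6–5.
A vs H: A is ranked higher on 2+3 = 5 ballots, H on 6. H wins 6–5.
B vs F: 6 to 5, B.
B vs G: 2 to 9, G.
B vs H: B is ranked higher on 2+1+3 = 6 ballots, H on 5. B wins 6–5.
F vs G: F, 7–4.
F vs H: F preferred on 1+5 = 6 ballots; F wins 6–5.
G vs H: G is ranked higher on 1+3 = 4 ballots, H on 7. H wins 7–4.
A is beaten in every head-to-head and is the Condorcet loser.

A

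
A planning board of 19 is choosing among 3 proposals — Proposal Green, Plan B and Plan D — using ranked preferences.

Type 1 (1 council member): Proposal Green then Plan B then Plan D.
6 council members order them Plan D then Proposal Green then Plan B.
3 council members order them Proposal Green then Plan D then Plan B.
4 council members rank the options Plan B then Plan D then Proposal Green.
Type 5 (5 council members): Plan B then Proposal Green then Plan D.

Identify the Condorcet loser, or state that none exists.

none

Head-to-head results (19 council members):
Proposal Green vs Plan B: Proposal Green is ranked higher on 1+6+3 = 10 ballots, Plan B on 9. Proposal Green wins 10–9.
Proposal Green vs Plan D: Plan D wins 10–9.
Plan B–Plan D: Plan B 10–9.
Every option wins at least one matchup (Proposal Green beats Plan B; Plan B beats Plan D; Plan D beats Proposal Green), so there is no Condorcet loser.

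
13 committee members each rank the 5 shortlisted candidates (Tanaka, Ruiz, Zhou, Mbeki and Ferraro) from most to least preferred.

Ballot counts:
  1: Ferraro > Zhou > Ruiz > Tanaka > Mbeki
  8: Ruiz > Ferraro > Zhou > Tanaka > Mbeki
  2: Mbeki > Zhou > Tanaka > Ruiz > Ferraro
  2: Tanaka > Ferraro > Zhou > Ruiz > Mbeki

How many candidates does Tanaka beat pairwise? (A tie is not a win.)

Tanaka against each rival (13 committee members):
Tanaka–Ruiz: Ruiz 9–4.
Tanaka–Zhou: Zhou 11–2.
Tanaka vs Mbeki: Tanaka, 11–2.
Tanaka–Ferraro: Ferraro 9–4.
Tanaka beats Mbeki; loses to Ruiz, Zhou, Ferraro — 1 pairwise win.

1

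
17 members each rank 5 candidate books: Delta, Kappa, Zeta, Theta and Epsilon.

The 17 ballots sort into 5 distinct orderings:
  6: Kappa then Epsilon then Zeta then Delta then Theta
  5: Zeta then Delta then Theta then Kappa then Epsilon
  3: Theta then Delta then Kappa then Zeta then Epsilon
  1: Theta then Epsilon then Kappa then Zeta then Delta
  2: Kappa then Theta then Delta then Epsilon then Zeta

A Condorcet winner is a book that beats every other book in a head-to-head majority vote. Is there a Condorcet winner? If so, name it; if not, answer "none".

Head-to-head results (17 members):
Delta–Kappa: Kappa 9–8.
Delta–Zeta: Zeta 12–5.
Delta vs Theta: Delta wins 11–6.
Delta vs Epsilon: Delta wins 10–7.
Kappa vs Zeta: Kappa wins 12–5.
Kappa–Theta: Theta 9–8.
Kappa vs Epsilon: Kappa wins 16–1.
Zeta vs Theta: Zeta, 11–6.
Zeta vs Epsilon: Epsilon, 9–8.
Theta vs Epsilon: Theta, 11–6.
Each book drops at least one matchup (Delta loses to Kappa; Kappa loses to Theta; Zeta loses to Kappa; Theta loses to Delta; Epsilon loses to Delta); the cycle Delta > Theta > Kappa > Delta rules out a Condorcet winner.

none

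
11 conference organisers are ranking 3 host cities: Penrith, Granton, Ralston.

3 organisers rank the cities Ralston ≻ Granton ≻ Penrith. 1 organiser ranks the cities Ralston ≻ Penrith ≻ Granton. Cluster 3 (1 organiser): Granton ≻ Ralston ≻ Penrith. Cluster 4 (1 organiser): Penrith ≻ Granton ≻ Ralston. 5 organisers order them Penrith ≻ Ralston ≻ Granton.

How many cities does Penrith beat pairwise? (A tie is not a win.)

Penrith against each rival (11 organisers):
Penrith vs Granton: Penrith preferred on 1+1+5 = 7 ballots; Penrith wins 7–4.
Penrith vs Ralston: 6 to 5, Penrith.
Penrith beats Granton, Ralston — 2 pairwise wins.

2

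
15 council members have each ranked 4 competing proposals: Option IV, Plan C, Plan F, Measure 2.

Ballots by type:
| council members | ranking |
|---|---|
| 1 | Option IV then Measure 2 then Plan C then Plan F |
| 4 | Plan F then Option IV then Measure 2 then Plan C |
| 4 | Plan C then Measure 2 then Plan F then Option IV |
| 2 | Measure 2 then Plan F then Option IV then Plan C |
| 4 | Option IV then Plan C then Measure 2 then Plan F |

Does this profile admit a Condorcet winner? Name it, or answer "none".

none

Pairwise majorities:
Option IV vs Plan C: Option IV, 11–4.
Option IV–Plan F: Plan F 10–5.
Option IV–Measure 2: Option IV 9–6.
Plan C vs Plan F: Plan C, 9–6.
Plan C–Measure 2: Plan C 8–7.
Plan F–Measure 2: Measure 2 11–4.
No option is unbeaten: Option IV loses to Plan F; Plan C loses to Option IV; Plan F loses to Plan C; Measure 2 loses to Option IV. In particular Option IV beats Plan C beats Plan F beats Option IV is a majority cycle — no Condorcet winner exists.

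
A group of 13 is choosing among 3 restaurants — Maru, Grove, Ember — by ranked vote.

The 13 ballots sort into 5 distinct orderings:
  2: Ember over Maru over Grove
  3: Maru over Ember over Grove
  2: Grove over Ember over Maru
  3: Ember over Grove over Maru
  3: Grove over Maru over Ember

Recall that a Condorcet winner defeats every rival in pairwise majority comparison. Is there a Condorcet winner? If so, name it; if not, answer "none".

Head-to-head results (13 friends):
Maru vs Grove: Maru is ranked higher on 2+3 = 5 ballots, Grove on 8. Grove wins 8–5.
Maru vs Ember: Maru preferred on 3+3 = 6 ballots; Ember wins 7–6.
Grove vs Ember: Grove is ranked higher on 2+3 = 5 ballots, Ember on 8. Ember wins 8–5.
Only Ember has no losses; Ember is the Condorcet winner.

Ember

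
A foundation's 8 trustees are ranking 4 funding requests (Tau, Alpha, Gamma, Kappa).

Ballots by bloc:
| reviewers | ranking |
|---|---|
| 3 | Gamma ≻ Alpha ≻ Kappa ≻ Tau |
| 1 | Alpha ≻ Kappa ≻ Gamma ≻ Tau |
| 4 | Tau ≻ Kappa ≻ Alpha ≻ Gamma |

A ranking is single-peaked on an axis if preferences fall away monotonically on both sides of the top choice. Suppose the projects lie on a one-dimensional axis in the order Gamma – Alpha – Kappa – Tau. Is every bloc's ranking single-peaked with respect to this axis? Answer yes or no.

Axis positions: Gamma=1, Alpha=2, Kappa=3, Tau=4.
Bloc 1 (peak Gamma at position 1): ranking walks positions 1-2-3-4, expanding outward from the peak — single-peaked.
Bloc 2 (peak Alpha at position 2): ranking walks positions 2-3-1-4, expanding outward from the peak — single-peaked.
Bloc 3 (peak Tau at position 4): ranking walks positions 4-3-2-1, expanding outward from the peak — single-peaked.
Every ranking is single-peaked on this axis.

yes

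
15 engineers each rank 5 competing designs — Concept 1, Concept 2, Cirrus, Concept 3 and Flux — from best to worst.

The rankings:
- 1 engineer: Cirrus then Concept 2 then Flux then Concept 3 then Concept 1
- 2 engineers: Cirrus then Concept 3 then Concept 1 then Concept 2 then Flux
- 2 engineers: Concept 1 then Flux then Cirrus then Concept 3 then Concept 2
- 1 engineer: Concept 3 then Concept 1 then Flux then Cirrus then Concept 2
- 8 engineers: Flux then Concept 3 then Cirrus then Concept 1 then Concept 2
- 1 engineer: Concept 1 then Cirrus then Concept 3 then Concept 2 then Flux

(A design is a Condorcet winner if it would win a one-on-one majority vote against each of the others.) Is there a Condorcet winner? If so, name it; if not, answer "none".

Flux

Head-to-head results (15 engineers):
Concept 1 vs Concept 2: Concept 1 is ranked higher on 2+2+1+8+1 = 14 ballots, Concept 2 on 1. Concept 1 wins 14–1.
Concept 1 vs Cirrus: Concept 1 is ranked higher on 2+1+1 = 4 ballots, Cirrus on 11. Cirrus wins 11–4.
Concept 1 vs Concept 3: 2+1 = 3 for Concept 1, 12 for Concept 3 — Concept 3 by 12–3.
Concept 1 vs Flux: Concept 1 preferred on 2+2+1+1 = 6 ballots; Flux wins 9–6.
Concept 2 vs Cirrus: 0 for Concept 2, 15 for Cirrus — Cirrus by 15–0.
Concept 2 vs Concept 3: Concept 2 preferred on 1 ballot; Concept 3 wins 14–1.
Concept 2 vs Flux: Concept 2 preferred on 1+2+1 = 4 ballots; Flux wins 11–4.
Cirrus vs Concept 3: Cirrus is ranked higher on 1+2+2+1 = 6 ballots, Concept 3 on 9. Concept 3 wins 9–6.
Cirrus vs Flux: 4 to 11, Flux.
Concept 3 vs Flux: 2+1+1 = 4 for Concept 3, 11 for Flux — Flux by 11–4.
Flux defeats every rival head-to-head and is the Condorcet winner.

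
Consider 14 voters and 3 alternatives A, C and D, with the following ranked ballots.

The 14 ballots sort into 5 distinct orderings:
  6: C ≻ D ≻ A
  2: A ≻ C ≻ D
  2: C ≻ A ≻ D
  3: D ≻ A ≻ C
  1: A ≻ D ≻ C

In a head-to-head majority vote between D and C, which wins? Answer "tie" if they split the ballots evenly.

Ballots ranking D above C: 3 + 1 = 4.
Ballots ranking C above D: 14 − 4 = 10.
C wins the head-to-head 10–4.

C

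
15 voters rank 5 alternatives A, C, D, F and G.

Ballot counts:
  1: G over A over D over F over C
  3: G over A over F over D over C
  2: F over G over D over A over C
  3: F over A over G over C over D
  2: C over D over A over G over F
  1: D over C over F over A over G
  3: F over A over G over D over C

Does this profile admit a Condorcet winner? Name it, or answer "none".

Pairwise majorities:
A vs C: A preferred on 1+3+2+3+3 = 12 ballots; A wins 12–3.
A vs D: 1+3+3+3 = 10 for A, 5 for D — A by 10–5.
A vs F: 6 to 9, F.
A vs G: 9 to 6, A.
C vs D: 5 to 10, D.
C vs F: 2+1 = 3 for C, 12 for F — F by 12–3.
C vs G: C preferred on 2+1 = 3 ballots; G wins 12–3.
D vs F: D preferred on 1+2+1 = 4 ballots; F wins 11–4.
D vs G: 3 to 12, G.
F vs G: 2+3+1+3 = 9 for F, 6 for G — F by 9–6.
F wins every pairwise contest, so F is the Condorcet winner.

F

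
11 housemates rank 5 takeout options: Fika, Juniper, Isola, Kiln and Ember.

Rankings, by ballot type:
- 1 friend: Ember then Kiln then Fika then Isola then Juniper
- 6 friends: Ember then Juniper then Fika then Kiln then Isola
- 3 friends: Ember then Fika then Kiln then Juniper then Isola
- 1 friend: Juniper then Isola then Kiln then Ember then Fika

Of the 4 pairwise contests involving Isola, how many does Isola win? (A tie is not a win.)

Isola against each rival (11 friends):
Isola vs Fika: 1 to 10, Fika.
Isola vs Juniper: 1 to 10, Juniper.
Isola vs Kiln: 1 to 10, Kiln.
Isola vs Ember: Ember, 10–1.
Isola beats no one; loses to Fika, Juniper, Kiln, Ember — 0 pairwise wins.

0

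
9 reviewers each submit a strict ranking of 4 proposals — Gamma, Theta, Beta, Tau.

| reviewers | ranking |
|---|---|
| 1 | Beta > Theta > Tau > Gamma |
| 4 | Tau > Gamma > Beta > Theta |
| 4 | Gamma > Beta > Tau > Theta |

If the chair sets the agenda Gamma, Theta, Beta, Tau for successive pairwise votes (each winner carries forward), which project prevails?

Round 1: Gamma vs Theta — 8–1, Gamma advances.
Round 2: Gamma vs Beta — 8–1, Gamma advances.
Round 3: Gamma vs Tau — 4–5, Tau advances.
Tau survives the agenda.

Tau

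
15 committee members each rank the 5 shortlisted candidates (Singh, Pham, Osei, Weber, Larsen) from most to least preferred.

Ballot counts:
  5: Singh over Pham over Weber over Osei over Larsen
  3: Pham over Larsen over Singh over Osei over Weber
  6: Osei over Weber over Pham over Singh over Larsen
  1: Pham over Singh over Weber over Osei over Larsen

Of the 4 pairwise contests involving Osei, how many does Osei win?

2

Osei against each rival (15 committee members):
Osei vs Singh: 6 to 9, Singh.
Osei vs Pham: Pham, 9–6.
Osei vs Weber: Osei is ranked higher on 3+6 = 9 ballots, Weber on 6. Osei wins 9–6.
Osei vs Larsen: Osei is ranked higher on 5+6+1 = 12 ballots, Larsen on 3. Osei wins 12–3.
Osei beats Weber, Larsen; loses to Singh, Pham — 2 pairwise wins.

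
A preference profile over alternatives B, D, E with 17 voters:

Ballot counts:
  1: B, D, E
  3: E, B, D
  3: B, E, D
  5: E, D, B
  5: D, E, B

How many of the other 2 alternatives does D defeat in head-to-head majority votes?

1

D against each rival (17 voters):
D–B: D 10–7.
D vs E: 6 to 11, E.
D beats B; loses to E — 1 pairwise win.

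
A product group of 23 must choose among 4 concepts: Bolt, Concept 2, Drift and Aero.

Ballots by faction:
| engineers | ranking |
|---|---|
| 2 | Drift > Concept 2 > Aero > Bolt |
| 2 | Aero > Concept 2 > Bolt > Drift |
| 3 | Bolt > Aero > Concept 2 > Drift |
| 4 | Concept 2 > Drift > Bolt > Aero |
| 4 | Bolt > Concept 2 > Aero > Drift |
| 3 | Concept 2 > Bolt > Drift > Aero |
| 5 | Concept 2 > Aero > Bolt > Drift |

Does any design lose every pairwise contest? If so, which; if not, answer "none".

Pairwise majorities:
Bolt vs Concept 2: 3+4 = 7 for Bolt, 16 for Concept 2 — Concept 2 by 16–7.
Bolt vs Drift: Bolt wins 17–6.
Bolt vs Aero: Bolt, 14–9.
Concept 2 vs Drift: Concept 2 preferred on 2+3+4+4+3+5 = 21 ballots; Concept 2 wins 21–2.
Concept 2 vs Aero: Concept 2, 18–5.
Drift vs Aero: 9 to 14, Aero.
Drift loses to every other design — it is the Condorcet loser.

Drift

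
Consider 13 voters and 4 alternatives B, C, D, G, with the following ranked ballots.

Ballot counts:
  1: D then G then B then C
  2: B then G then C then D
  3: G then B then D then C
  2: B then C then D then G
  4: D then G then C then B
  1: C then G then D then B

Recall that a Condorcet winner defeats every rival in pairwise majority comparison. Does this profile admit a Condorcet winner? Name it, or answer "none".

none

Head-to-head results (13 voters):
B vs C: B preferred on 1+2+3+2 = 8 ballots; B wins 8–5.
B vs D: 2+3+2 = 7 for B, 6 for D — B by 7–6.
B vs G: 2+2 = 4 for B, 9 for G — G by 9–4.
C vs D: C preferred on 2+2+1 = 5 ballots; D wins 8–5.
C vs G: 3 to 10, G.
D vs G: 1+2+4 = 7 for D, 6 for G — D by 7–6.
No alternative is unbeaten: B loses to G; C loses to B; D loses to B; G loses to D. In particular B beats D beats G beats B is a majority cycle — no Condorcet winner exists.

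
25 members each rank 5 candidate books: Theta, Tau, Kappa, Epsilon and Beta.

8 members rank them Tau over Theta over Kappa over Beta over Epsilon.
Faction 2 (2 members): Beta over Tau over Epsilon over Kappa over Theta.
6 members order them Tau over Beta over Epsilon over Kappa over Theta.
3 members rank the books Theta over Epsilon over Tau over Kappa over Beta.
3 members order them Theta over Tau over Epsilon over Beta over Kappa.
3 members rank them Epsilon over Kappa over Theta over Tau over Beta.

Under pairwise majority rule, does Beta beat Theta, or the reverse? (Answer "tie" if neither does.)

Theta

Ballots ranking Beta above Theta: 2 + 6 = 8.
Ballots ranking Theta above Beta: 25 − 8 = 17.
Theta wins the head-to-head 17–8.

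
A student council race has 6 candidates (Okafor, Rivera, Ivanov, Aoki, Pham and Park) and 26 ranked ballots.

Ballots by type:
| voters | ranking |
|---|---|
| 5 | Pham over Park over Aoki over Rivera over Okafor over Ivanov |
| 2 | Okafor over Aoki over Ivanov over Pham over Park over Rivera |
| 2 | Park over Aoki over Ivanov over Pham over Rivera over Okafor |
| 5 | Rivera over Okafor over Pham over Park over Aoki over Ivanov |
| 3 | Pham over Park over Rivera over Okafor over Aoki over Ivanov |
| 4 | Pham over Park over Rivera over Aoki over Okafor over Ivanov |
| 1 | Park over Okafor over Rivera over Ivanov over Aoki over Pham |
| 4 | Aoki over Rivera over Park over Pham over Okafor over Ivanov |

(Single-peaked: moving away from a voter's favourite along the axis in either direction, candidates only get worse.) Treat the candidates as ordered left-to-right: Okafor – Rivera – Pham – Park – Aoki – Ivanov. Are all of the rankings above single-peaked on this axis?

no

Axis positions: Okafor=1, Rivera=2, Pham=3, Park=4, Aoki=5, Ivanov=6.
Type 1 (peak Pham at position 3): ranking walks positions 3-4-5-2-1-6, expanding outward from the peak — single-peaked.
Type 2: ranking walks positions 1-5-6-3-4-2; Aoki is ranked above Rivera even though Rivera lies between Aoki and the peak Okafor on the axis — preferences dip and rise again. Not single-peaked.
Type 3 (peak Park at position 4): ranking walks positions 4-5-6-3-2-1, expanding outward from the peak — single-peaked.
Type 4 (peak Rivera at position 2): ranking walks positions 2-1-3-4-5-6, expanding outward from the peak — single-peaked.
Type 5 (peak Pham at position 3): ranking walks positions 3-4-2-1-5-6, expanding outward from the peak — single-peaked.
Type 6 (peak Pham at position 3): ranking walks positions 3-4-2-5-1-6, expanding outward from the peak — single-peaked.
Type 7: ranking walks positions 4-1-2-6-5-3; Okafor is ranked above Pham even though Pham lies between Okafor and the peak Park on the axis — preferences dip and rise again. Not single-peaked.
Type 8: ranking walks positions 5-2-4-3-1-6; Rivera is ranked above Park even though Park lies between Rivera and the peak Aoki on the axis — preferences dip and rise again. Not single-peaked.
Type 2 violates single-peakedness, so the profile is not single-peaked on this axis.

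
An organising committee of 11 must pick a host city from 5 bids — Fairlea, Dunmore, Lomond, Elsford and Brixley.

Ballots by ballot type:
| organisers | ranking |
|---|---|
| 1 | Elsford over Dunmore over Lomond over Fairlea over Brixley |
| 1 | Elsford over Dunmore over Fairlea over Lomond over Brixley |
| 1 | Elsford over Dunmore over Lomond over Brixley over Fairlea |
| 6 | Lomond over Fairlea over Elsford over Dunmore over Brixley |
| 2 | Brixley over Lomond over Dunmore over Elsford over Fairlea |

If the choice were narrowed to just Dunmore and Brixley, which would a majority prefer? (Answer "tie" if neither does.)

Dunmore

Ballots ranking Dunmore above Brixley: 1 + 1 + 1 + 6 = 9.
Ballots ranking Brixley above Dunmore: 11 − 9 = 2.
Dunmore wins the head-to-head 9–2.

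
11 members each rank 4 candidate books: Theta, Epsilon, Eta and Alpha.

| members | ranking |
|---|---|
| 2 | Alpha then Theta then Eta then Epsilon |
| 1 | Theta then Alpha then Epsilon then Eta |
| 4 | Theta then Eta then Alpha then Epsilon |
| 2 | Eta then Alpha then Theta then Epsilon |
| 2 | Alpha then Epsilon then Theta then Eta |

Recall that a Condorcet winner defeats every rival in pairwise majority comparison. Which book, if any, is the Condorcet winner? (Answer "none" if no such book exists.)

Pairwise majorities:
Theta vs Epsilon: Theta is ranked higher on 2+1+4+2 = 9 ballots, Epsilon on 2. Theta wins 9–2.
Theta vs Eta: Theta is ranked higher on 2+1+4+2 = 9 ballots, Eta on 2. Theta wins 9–2.
Theta vs Alpha: Theta is ranked higher on 1+4 = 5 ballots, Alpha on 6. Alpha wins 6–5.
Epsilon vs Eta: Epsilon is ranked higher on 1+2 = 3 ballots, Eta on 8. Eta wins 8–3.
Epsilon vs Alpha: Epsilon preferred on 0 ballots; Alpha wins 11–0.
Eta vs Alpha: 6 to 5, Eta.
Each book drops at least one matchup (Theta loses to Alpha; Epsilon loses to Theta; Eta loses to Theta; Alpha loses to Eta); the cycle Theta → Eta → Alpha → Theta rules out a Condorcet winner.

none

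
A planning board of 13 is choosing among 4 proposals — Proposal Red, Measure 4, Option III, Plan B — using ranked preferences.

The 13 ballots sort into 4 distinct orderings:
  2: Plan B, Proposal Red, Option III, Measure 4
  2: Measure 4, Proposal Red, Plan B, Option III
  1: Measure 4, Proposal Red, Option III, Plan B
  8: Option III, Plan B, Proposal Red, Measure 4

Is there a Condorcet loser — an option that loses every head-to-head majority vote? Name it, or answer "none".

Head-to-head results (13 council members):
Proposal Red vs Measure 4: Proposal Red, 10–3.
Proposal Red vs Option III: Proposal Red is ranked higher on 2+2+1 = 5 ballots, Option III on 8. Option III wins 8–5.
Proposal Red vs Plan B: Plan B, 10–3.
Measure 4 vs Option III: Option III, 10–3.
Measure 4 vs Plan B: 2+1 = 3 for Measure 4, 10 for Plan B — Plan B by 10–3.
Option III vs Plan B: Option III wins 9–4.
Measure 4 is beaten in every head-to-head and is the Condorcet loser.

Measure 4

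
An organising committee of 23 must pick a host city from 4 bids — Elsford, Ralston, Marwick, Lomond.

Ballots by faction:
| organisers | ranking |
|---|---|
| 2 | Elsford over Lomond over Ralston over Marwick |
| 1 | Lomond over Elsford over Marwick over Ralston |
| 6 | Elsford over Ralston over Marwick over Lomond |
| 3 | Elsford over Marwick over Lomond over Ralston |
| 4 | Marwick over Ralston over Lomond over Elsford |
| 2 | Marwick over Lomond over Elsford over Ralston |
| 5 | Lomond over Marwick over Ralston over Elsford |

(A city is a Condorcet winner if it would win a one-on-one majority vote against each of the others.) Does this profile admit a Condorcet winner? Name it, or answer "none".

none

Pairwise majorities:
Elsford vs Ralston: 2+1+6+3+2 = 14 for Elsford, 9 for Ralston — Elsford by 14–9.
Elsford vs Marwick: 12 to 11, Elsford.
Elsford vs Lomond: Elsford is ranked higher on 2+6+3 = 11 ballots, Lomond on 12. Lomond wins 12–11.
Ralston vs Marwick: Ralston is ranked higher on 2+6 = 8 ballots, Marwick on 15. Marwick wins 15–8.
Ralston vs Lomond: Ralston is ranked higher on 6+4 = 10 ballots, Lomond on 13. Lomond wins 13–10.
Marwick vs Lomond: Marwick preferred on 6+3+4+2 = 15 ballots; Marwick wins 15–8.
Each city drops at least one matchup (Elsford loses to Lomond; Ralston loses to Elsford; Marwick loses to Elsford; Lomond loses to Marwick); the cycle Elsford > Marwick > Lomond > Elsford rules out a Condorcet winner.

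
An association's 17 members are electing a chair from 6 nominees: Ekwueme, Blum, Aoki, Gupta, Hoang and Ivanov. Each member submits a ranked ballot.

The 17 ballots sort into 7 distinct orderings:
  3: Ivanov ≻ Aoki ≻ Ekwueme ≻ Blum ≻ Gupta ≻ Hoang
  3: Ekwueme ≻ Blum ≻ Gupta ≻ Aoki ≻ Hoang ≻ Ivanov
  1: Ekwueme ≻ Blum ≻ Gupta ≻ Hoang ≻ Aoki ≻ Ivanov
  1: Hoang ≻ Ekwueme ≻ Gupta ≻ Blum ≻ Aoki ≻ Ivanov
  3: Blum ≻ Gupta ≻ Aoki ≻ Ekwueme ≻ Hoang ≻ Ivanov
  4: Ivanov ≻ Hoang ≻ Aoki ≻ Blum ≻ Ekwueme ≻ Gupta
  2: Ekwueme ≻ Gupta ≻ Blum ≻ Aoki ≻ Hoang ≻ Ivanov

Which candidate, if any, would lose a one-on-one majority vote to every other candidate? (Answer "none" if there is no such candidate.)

Ivanov

Head-to-head results (17 voters):
Ekwueme vs Blum: Ekwueme preferred on 3+3+1+1+2 = 10 ballots; Ekwueme wins 10–7.
Ekwueme vs Aoki: 3+1+1+2 = 7 for Ekwueme, 10 for Aoki — Aoki by 10–7.
Ekwueme vs Gupta: Ekwueme wins 14–3.
Ekwueme vs Hoang: Ekwueme is ranked higher on 3+3+1+3+2 = 12 ballots, Hoang on 5. Ekwueme wins 12–5.
Ekwueme–Ivanov: Ekwueme 10–7.
Blum vs Aoki: 3+1+1+3+2 = 10 for Blum, 7 for Aoki — Blum by 10–7.
Blum vs Gupta: Blum is ranked higher on 3+3+1+3+4 = 14 ballots, Gupta on 3. Blum wins 14–3.
Blum–Hoang: Blum 12–5.
Blum vs Ivanov: Blum, 10–7.
Aoki–Gupta: Gupta 10–7.
Aoki vs Hoang: Aoki is ranked higher on 3+3+3+2 = 11 ballots, Hoang on 6. Aoki wins 11–6.
Aoki vs Ivanov: Aoki preferred on 3+1+1+3+2 = 10 ballots; Aoki wins 10–7.
Gupta vs Hoang: 3+3+1+3+2 = 12 for Gupta, 5 for Hoang — Gupta by 12–5.
Gupta vs Ivanov: Gupta is ranked higher on 3+1+1+3+2 = 10 ballots, Ivanov on 7. Gupta wins 10–7.
Hoang–Ivanov: Hoang 10–7.
Ivanov loses to every other candidate — it is the Condorcet loser.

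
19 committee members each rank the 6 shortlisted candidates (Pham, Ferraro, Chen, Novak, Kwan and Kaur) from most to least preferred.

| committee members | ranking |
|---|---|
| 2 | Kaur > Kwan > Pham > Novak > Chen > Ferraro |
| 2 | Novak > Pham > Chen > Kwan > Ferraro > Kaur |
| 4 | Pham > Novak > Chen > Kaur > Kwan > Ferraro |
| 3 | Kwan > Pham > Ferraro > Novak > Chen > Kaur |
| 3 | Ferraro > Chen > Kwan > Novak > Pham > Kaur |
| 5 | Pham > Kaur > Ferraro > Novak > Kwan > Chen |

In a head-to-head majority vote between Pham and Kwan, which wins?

Pham

Ballots ranking Pham above Kwan: 2 + 4 + 5 = 11.
Ballots ranking Kwan above Pham: 19 − 11 = 8.
Pham wins the head-to-head 11–8.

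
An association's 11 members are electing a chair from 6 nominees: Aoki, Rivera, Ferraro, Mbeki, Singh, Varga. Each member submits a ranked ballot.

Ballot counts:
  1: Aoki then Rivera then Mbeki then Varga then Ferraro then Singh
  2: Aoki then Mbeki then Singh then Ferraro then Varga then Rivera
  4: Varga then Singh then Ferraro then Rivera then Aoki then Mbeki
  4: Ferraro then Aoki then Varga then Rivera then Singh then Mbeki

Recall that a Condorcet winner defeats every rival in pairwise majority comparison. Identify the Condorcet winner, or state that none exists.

none

Check each pair by majority over 11 ballots:
Aoki–Rivera: Aoki 7–4.
Aoki vs Ferraro: 3 to 8, Ferraro.
Aoki vs Mbeki: Aoki wins 11–0.
Aoki vs Singh: 7 to 4, Aoki.
Aoki vs Varga: 1+2+4 = 7 for Aoki, 4 for Varga — Aoki by 7–4.
Rivera vs Ferraro: 1 for Rivera, 10 for Ferraro — Ferraro by 10–1.
Rivera–Mbeki: Rivera 9–2.
Rivera vs Singh: Rivera is ranked higher on 1+4 = 5 ballots, Singh on 6. Singh wins 6–5.
Rivera vs Varga: Varga wins 10–1.
Ferraro vs Mbeki: Ferraro preferred on 4+4 = 8 ballots; Ferraro wins 8–3.
Ferraro vs Singh: Singh wins 6–5.
Ferraro–Varga: Ferraro 6–5.
Mbeki–Singh: Singh 8–3.
Mbeki vs Varga: 3 to 8, Varga.
Singh–Varga: Varga 9–2.
Every candidate loses at least once (Aoki loses to Ferraro; Rivera loses to Aoki; Ferraro loses to Singh; Mbeki loses to Aoki; Singh loses to Aoki; Varga loses to Aoki). The majority relation contains the cycle Aoki beats Singh beats Ferraro beats Aoki, so there is no Condorcet winner.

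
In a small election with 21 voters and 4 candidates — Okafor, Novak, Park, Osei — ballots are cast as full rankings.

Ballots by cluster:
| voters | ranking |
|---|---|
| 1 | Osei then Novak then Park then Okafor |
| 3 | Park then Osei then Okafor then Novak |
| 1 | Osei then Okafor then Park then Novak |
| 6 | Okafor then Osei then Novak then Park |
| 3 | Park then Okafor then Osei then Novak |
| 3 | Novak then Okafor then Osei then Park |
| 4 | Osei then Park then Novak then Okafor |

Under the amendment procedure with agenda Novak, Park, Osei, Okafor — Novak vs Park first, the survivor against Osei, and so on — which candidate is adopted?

Okafor

Round 1: Novak vs Park — 10–11, Park advances.
Round 2: Park vs Osei — 6–15, Osei advances.
Round 3: Osei vs Okafor — 9–12, Okafor advances.
The agenda winner is Okafor.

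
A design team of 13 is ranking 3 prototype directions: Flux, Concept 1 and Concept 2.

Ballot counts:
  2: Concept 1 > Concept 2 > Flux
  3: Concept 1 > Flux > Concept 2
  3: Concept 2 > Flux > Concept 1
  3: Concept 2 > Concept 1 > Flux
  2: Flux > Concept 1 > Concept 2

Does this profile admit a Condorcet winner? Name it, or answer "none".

Check each pair by majority over 13 ballots:
Flux vs Concept 1: 3+2 = 5 for Flux, 8 for Concept 1 — Concept 1 by 8–5.
Flux vs Concept 2: 3+2 = 5 for Flux, 8 for Concept 2 — Concept 2 by 8–5.
Concept 1 vs Concept 2: 2+3+2 = 7 for Concept 1, 6 for Concept 2 — Concept 1 by 7–6.
Concept 1 wins every pairwise contest, so Concept 1 is the Condorcet winner.

Concept 1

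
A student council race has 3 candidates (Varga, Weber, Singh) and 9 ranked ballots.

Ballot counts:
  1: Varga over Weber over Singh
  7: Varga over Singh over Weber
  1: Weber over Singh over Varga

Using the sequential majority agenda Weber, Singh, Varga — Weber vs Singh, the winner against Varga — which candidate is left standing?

Round 1: Weber vs Singh — 2–7, Singh advances.
Round 2: Singh vs Varga — 1–8, Varga advances.
Varga survives the agenda.

Varga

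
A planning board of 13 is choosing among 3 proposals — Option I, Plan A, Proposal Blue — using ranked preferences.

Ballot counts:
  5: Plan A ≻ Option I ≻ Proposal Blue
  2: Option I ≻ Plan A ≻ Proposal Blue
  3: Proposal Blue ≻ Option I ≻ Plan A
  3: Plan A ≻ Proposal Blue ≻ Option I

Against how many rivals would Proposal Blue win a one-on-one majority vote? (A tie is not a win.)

Proposal Blue against each rival (13 council members):
Proposal Blue vs Option I: Option I wins 7–6.
Proposal Blue vs Plan A: 3 for Proposal Blue, 10 for Plan A — Plan A by 10–3.
Proposal Blue beats no one; loses to Option I, Plan A — 0 pairwise wins.

0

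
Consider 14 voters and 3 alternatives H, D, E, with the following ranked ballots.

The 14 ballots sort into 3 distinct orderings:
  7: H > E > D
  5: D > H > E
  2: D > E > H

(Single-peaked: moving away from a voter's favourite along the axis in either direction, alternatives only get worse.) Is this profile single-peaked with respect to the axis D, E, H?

no

Axis positions: D=1, E=2, H=3.
Bloc 1 (peak H at position 3): ranking walks positions 3-2-1, expanding outward from the peak — single-peaked.
Bloc 2: ranking walks positions 1-3-2; H is ranked above E even though E lies between H and the peak D on the axis — preferences dip and rise again. Not single-peaked.
Bloc 3 (peak D at position 1): ranking walks positions 1-2-3, expanding outward from the peak — single-peaked.
Bloc 2 violates single-peakedness, so the profile is not single-peaked on this axis.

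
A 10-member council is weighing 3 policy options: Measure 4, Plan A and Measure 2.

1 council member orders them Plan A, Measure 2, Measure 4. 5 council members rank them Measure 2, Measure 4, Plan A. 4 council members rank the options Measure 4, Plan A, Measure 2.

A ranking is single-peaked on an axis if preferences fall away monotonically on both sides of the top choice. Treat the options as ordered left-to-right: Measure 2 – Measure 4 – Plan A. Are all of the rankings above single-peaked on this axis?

Axis positions: Measure 2=1, Measure 4=2, Plan A=3.
Ballot type 1: ranking walks positions 3-1-2; Measure 2 is ranked above Measure 4 even though Measure 4 lies between Measure 2 and the peak Plan A on the axis — preferences dip and rise again. Not single-peaked.
Ballot type 2 (peak Measure 2 at position 1): ranking walks positions 1-2-3, expanding outward from the peak — single-peaked.
Ballot type 3 (peak Measure 4 at position 2): ranking walks positions 2-3-1, expanding outward from the peak — single-peaked.
Ballot type 1 violates single-peakedness, so the profile is not single-peaked on this axis.

no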